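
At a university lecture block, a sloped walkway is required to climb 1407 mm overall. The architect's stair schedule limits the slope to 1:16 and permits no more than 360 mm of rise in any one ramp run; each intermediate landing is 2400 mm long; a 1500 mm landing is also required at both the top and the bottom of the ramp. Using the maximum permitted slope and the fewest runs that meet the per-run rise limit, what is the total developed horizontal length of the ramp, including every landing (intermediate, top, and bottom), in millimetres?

32712 mm

1407 / 360 = 3.91, so 4 ramp runs are needed. That means 3 intermediate landings.
Horizontal run for 1407 mm of rise at 1:16 is 1407 × 16 = 22512 mm.
Intermediate landings: 3 × 2400 = 7200 mm.
Top and bottom landings: 2 × 1500 = 3000 mm.
Total = 22512 + 7200 + 3000 = 32712 mm.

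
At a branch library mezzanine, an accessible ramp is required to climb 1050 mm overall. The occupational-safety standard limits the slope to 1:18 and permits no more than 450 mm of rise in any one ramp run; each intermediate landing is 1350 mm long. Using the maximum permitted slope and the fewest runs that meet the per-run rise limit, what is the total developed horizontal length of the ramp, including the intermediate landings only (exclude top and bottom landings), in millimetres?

⌈1050/450⌉ = 3 ramp runs. That means 2 intermediate landings.
Horizontal run for 1050 mm of rise at 1:18 is 1050 × 18 = 18900 mm.
Intermediate landings: 2 × 1350 = 2700 mm.
Total developed length = 18900 + 2700 = 21600 mm.

21600 mm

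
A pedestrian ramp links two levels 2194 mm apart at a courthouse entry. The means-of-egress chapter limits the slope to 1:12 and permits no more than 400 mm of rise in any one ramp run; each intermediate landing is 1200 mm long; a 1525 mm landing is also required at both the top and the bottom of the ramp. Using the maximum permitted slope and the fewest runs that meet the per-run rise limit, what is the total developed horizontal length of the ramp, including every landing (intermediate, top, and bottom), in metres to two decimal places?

2194 / 400 = 5.49, so 6 ramp runs are needed. That means 5 intermediate landings.
Ramp run (horizontal) at 1:12: 2194 × 12 = 26328 mm.
5 intermediate landings contribute 5 × 1200 = 6000 mm.
Top and bottom landings: 2 × 1525 = 3050 mm.
Total = 26328 + 6000 + 3050 = 35378 mm.
= 35.38 m.

35.38 m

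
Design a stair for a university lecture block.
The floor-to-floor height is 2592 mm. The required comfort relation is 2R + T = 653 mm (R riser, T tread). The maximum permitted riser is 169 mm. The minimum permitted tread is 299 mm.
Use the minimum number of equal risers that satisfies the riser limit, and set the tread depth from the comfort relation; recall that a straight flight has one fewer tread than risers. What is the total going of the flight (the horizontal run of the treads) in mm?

4935 mm

⌈2592/169⌉ = 16 risers.
R = 2592 ÷ 16 = 162 mm.
From 2R + T = 653: T = 653 − 324 = 329 mm.
16 risers give 15 treads; going = 15 × 329 = 4935 mm.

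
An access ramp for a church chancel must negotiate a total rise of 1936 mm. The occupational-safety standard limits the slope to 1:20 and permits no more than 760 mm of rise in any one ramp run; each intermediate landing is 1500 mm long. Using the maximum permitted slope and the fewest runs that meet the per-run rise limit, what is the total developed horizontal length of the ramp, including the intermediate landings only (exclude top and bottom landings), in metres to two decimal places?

41.72 m

1936 / 760 = 2.55, so 3 ramp runs are needed. That means 2 intermediate landings.
Horizontal run for 1936 mm of rise at 1:20 is 1936 × 20 = 38720 mm.
2 intermediate landings contribute 2 × 1500 = 3000 mm.
Total developed length = 38720 + 3000 = 41720 mm.
= 41.72 m.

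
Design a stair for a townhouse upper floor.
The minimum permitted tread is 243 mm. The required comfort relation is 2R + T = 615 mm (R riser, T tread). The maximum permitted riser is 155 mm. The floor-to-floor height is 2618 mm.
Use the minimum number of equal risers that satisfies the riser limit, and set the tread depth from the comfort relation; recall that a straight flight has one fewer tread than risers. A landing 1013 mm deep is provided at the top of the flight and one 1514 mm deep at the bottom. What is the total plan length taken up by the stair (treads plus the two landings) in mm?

7439 mm

2618 / 155 = 16.89, so 17 risers are needed.
Riser R = 2618 / 17 = 154 mm, within the 155 mm limit.
Tread T = 615 − 2 × 154 = 307 mm (≥ 243 mm).
Treads = 17 − 1 = 16; going = 16 × 307 = 4912 mm.
Enclosure = 4912 + 1013 + 1514 = 7439 mm.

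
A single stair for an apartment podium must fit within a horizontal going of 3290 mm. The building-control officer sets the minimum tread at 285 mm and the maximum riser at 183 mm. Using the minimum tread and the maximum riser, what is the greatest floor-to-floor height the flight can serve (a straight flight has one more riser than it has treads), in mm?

3290 / 285 = 11.54, so 11 treads fit.
Risers = treads + 1 = 12.
Maximum height = 12 × 183 = 2196 mm.

2196 mm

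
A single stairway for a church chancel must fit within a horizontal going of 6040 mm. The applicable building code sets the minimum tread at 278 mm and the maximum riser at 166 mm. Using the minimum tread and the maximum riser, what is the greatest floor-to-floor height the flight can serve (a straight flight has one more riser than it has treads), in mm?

Treads that fit: ⌊6040 / 278⌋ = 21.
Risers = treads + 1 = 22.
Maximum height = 22 × 166 = 3652 mm.

3652 mm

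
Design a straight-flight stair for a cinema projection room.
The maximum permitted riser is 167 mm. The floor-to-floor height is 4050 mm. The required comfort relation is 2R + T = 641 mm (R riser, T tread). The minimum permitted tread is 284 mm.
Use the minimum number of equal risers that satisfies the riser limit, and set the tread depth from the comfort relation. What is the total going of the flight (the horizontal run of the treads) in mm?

7608 mm

4050 / 167 = 24.25, so 25 risers are needed.
R = 4050 ÷ 25 = 162 mm.
Tread T = 641 − 2 × 162 = 317 mm (≥ 284 mm).
25 risers give 24 treads; going = 24 × 317 = 7608 mm.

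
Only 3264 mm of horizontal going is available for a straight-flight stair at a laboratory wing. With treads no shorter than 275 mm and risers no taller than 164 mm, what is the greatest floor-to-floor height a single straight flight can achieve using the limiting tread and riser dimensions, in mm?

3264 / 275 = 11.87, so 11 treads fit.
Risers = treads + 1 = 12.
Maximum height = 12 × 164 = 1968 mm.

1968 mm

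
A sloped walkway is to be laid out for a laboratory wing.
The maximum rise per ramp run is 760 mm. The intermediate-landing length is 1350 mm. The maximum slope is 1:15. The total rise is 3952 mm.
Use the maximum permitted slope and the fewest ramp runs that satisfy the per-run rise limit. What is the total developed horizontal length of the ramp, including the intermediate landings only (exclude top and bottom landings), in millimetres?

3952 / 760 = 5.20, so 6 ramp runs are needed. That means 5 intermediate landings.
Horizontal run for 3952 mm of rise at 1:15 is 3952 × 15 = 59280 mm.
Intermediate landings: 5 × 1350 = 6750 mm.
Total developed length = 59280 + 6750 = 66030 mm.

66030 mm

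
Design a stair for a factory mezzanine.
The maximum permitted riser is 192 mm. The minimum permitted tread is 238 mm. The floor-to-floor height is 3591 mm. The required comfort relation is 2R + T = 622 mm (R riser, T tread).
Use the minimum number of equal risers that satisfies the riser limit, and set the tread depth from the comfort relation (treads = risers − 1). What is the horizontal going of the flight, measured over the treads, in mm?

4392 mm

At most 192 each: 3591/192 = 18.70, giving 19 risers.
Each riser is 3591/19 = 189 mm (≤ 192 mm).
From 2R + T = 622: T = 622 − 378 = 244 mm.
Going = (19 − 1) × 244 = 4392 mm.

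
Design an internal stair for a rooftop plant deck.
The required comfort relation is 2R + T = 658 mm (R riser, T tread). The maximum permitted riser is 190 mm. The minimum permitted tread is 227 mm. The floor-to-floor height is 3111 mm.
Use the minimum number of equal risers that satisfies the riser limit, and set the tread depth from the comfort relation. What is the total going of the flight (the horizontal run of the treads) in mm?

3111 / 190 = 16.37, so 17 risers are needed.
R = 3111 ÷ 17 = 183 mm.
From 2R + T = 658: T = 658 − 366 = 292 mm.
Treads = 17 − 1 = 16; going = 16 × 292 = 4672 mm.

4672 mm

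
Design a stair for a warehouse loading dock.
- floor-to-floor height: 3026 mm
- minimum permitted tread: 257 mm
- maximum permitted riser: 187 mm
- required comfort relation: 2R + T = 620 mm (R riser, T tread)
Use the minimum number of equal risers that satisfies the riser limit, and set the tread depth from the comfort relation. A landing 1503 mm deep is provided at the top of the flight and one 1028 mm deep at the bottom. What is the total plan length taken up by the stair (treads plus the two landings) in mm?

6755 mm

⌈3026/187⌉ = 17 risers.
Riser R = 3026 / 17 = 178 mm, within the 187 mm limit.
T = 620 − 2·178 = 264 mm, which satisfies the 257 mm minimum.
Going = (17 − 1) × 264 = 4224 mm.
Add landings: 4224 + 1503 + 1028 = 6755 mm.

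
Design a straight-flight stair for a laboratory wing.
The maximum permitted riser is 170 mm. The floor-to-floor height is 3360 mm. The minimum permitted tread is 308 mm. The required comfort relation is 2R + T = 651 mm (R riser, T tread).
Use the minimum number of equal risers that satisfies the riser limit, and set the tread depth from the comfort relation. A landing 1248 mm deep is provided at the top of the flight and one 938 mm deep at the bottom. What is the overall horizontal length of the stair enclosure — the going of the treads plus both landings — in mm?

8171 mm

At most 170 each: 3360/170 = 19.76, giving 20 risers.
Each riser is 3360/20 = 168 mm (≤ 170 mm).
From 2R + T = 651: T = 651 − 336 = 315 mm.
20 risers give 19 treads; going = 19 × 315 = 5985 mm.
Add landings: 5985 + 1248 + 938 = 8171 mm.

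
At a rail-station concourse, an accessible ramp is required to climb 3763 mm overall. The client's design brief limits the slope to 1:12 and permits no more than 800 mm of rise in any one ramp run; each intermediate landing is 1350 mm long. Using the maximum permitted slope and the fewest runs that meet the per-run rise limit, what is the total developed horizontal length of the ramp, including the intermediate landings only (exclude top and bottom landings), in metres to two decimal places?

At most 800 each: 3763/800 = 4.70, giving 5 ramp runs. That means 4 intermediate landings.
Horizontal run for 3763 mm of rise at 1:12 is 3763 × 12 = 45156 mm.
Intermediate landings: 4 × 1350 = 5400 mm.
Total developed length = 45156 + 5400 = 50556 mm.
= 50.56 m.

50.56 m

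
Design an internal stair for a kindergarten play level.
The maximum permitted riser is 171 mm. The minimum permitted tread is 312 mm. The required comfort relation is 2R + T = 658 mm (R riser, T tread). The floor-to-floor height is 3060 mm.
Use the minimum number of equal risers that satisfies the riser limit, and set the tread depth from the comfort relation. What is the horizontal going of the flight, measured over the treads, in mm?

3060 / 171 = 17.89, so 18 risers are needed.
Riser R = 3060 / 18 = 170 mm, within the 171 mm limit.
T = 658 − 2·170 = 318 mm, which satisfies the 312 mm minimum.
Going = (18 − 1) × 318 = 5406 mm.

5406 mm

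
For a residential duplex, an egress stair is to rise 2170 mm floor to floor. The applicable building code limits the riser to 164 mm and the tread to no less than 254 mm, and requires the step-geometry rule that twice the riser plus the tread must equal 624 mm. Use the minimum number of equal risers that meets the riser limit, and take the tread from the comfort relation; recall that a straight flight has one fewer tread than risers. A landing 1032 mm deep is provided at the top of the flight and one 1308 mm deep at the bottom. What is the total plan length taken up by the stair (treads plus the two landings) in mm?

6422 mm

2170 / 164 = 13.23, so 14 risers are needed.
Each riser is 2170/14 = 155 mm (≤ 164 mm).
From 2R + T = 624: T = 624 − 310 = 314 mm.
Treads = 14 − 1 = 13; going = 13 × 314 = 4082 mm.
Enclosure = 4082 + 1032 + 1308 = 6422 mm.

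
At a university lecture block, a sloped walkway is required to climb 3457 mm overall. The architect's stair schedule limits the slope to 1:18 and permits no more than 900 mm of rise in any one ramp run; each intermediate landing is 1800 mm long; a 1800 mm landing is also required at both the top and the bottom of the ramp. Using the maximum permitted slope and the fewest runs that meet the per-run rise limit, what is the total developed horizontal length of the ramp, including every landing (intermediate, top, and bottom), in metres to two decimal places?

71.23 m

At most 900 each: 3457/900 = 3.84, giving 4 ramp runs. That means 3 intermediate landings.
Ramp run (horizontal) at 1:18: 3457 × 18 = 62226 mm.
3 intermediate landings contribute 3 × 1800 = 5400 mm.
Top and bottom landings: 2 × 1800 = 3600 mm.
Total = 62226 + 5400 + 3600 = 71226 mm.
= 71.23 m.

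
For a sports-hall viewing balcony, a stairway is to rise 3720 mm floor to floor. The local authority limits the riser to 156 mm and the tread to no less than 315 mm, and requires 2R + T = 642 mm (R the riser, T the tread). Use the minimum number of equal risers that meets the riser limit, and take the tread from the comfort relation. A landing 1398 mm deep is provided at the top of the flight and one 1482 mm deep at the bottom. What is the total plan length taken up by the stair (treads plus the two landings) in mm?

10516 mm

⌈3720/156⌉ = 24 risers.
Riser R = 3720 / 24 = 155 mm, within the 156 mm limit.
From 2R + T = 642: T = 642 − 310 = 332 mm.
Going = (24 − 1) × 332 = 7636 mm.
Add landings: 7636 + 1398 + 1482 = 10516 mm.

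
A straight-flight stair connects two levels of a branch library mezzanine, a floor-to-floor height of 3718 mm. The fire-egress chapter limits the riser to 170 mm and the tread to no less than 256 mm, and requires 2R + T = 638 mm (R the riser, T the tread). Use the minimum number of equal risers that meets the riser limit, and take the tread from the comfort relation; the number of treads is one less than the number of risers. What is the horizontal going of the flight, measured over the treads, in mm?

6300 mm

3718 / 170 = 21.87, so 22 risers are needed.
Riser R = 3718 / 22 = 169 mm, within the 170 mm limit.
T = 638 − 2·169 = 300 mm, which satisfies the 256 mm minimum.
Treads = 22 − 1 = 21; going = 21 × 300 = 6300 mm.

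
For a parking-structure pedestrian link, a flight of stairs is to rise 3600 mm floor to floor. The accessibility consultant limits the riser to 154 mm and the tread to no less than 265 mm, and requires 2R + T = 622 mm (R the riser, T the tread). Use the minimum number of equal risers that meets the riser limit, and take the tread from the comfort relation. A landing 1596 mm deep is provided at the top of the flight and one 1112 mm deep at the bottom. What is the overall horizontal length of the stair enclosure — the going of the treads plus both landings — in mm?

3600 / 154 = 23.38, so 24 risers are needed.
Riser R = 3600 / 24 = 150 mm, within the 154 mm limit.
Tread T = 622 − 2 × 150 = 322 mm (≥ 265 mm).
24 risers give 23 treads; going = 23 × 322 = 7406 mm.
Enclosure = 7406 + 1596 + 1112 = 10114 mm.

10114 mm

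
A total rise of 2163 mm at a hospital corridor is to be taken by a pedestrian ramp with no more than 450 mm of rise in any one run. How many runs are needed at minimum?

⌈2163/450⌉ = 5 ramp runs.

5 runs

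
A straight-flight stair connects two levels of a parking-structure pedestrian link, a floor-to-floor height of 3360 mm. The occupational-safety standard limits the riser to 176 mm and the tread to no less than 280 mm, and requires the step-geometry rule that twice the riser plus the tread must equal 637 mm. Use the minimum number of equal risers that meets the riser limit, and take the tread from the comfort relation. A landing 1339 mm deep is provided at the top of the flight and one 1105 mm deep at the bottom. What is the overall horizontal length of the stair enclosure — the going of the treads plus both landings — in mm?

3360 / 176 = 19.09, so 20 risers are needed.
R = 3360 ÷ 20 = 168 mm.
Tread T = 637 − 2 × 168 = 301 mm (≥ 280 mm).
Going = (20 − 1) × 301 = 5719 mm.
Add landings: 5719 + 1339 + 1105 = 8163 mm.

8163 mm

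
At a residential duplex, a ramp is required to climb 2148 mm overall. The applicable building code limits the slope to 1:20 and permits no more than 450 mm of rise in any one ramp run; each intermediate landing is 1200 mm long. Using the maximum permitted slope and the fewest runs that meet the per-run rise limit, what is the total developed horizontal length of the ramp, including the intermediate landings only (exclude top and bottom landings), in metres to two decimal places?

47.76 m

⌈2148/450⌉ = 5 ramp runs. That means 4 intermediate landings.
Horizontal run for 2148 mm of rise at 1:20 is 2148 × 20 = 42960 mm.
Intermediate landings: 4 × 1200 = 4800 mm.
Total developed length = 42960 + 4800 = 47760 mm.
= 47.76 m.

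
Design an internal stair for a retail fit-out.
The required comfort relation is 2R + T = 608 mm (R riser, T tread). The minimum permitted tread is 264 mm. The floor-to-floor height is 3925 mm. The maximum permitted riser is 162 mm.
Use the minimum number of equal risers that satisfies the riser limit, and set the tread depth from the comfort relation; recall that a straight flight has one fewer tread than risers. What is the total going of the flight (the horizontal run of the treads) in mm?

7056 mm

3925 / 162 = 24.23, so 25 risers are needed.
Riser R = 3925 / 25 = 157 mm, within the 162 mm limit.
T = 608 − 2·157 = 294 mm, which satisfies the 264 mm minimum.
Going = (25 − 1) × 294 = 7056 mm.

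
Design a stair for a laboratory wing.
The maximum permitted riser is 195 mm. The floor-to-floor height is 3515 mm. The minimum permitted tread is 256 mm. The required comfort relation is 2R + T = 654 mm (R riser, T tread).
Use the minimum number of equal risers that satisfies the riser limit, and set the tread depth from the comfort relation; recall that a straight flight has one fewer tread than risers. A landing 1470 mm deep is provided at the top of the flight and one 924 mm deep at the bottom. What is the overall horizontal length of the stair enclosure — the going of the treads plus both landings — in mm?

3515 / 195 = 18.026 → round up to 19 risers.
Riser R = 3515 / 19 = 185 mm, within the 195 mm limit.
T = 654 − 2·185 = 284 mm, which satisfies the 256 mm minimum.
Treads = 19 − 1 = 18; going = 18 × 284 = 5112 mm.
Add landings: 5112 + 1470 + 924 = 7506 mm.

7506 mm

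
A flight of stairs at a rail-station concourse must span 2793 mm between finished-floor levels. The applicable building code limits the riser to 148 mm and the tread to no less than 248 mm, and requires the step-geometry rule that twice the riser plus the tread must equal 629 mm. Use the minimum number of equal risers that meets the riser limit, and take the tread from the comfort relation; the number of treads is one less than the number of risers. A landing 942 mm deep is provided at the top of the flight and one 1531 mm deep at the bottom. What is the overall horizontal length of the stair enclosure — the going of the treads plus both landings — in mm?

⌈2793/148⌉ = 19 risers.
Each riser is 2793/19 = 147 mm (≤ 148 mm).
Tread T = 629 − 2 × 147 = 335 mm (≥ 248 mm).
Going = (19 − 1) × 335 = 6030 mm.
Enclosure = 6030 + 942 + 1531 = 8503 mm.

8503 mm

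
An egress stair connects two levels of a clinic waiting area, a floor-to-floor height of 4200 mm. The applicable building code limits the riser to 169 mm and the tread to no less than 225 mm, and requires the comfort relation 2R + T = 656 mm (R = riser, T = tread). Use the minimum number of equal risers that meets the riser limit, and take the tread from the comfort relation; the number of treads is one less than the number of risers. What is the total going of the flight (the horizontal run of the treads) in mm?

7680 mm

4200 / 169 = 24.85, so 25 risers are needed.
Each riser is 4200/25 = 168 mm (≤ 169 mm).
From 2R + T = 656: T = 656 − 336 = 320 mm.
25 risers give 24 treads; going = 24 × 320 = 7680 mm.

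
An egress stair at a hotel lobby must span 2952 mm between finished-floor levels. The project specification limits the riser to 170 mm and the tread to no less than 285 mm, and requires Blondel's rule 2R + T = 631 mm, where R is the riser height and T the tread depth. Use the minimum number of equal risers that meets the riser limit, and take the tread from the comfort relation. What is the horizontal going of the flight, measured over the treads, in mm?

5151 mm

2952 / 170 = 17.36, so 18 risers are needed.
Each riser is 2952/18 = 164 mm (≤ 170 mm).
From 2R + T = 631: T = 631 − 328 = 303 mm.
Treads = 18 − 1 = 17; going = 17 × 303 = 5151 mm.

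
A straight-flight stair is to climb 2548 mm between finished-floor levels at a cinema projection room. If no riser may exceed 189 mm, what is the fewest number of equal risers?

14 risers

2548 / 189 = 13.48, so 14 risers are needed.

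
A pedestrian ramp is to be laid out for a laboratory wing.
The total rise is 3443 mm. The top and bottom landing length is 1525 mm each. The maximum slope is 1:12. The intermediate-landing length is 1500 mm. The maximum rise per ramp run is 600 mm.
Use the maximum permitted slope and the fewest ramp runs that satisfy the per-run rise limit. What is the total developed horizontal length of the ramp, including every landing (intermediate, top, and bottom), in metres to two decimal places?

51.87 m

3443 / 600 = 5.74, so 6 ramp runs are needed. That means 5 intermediate landings.
Ramp run (horizontal) at 1:12: 3443 × 12 = 41316 mm.
5 intermediate landings contribute 5 × 1500 = 7500 mm.
Top and bottom landings: 2 × 1525 = 3050 mm.
Total = 41316 + 7500 + 3050 = 51866 mm.
= 51.87 m.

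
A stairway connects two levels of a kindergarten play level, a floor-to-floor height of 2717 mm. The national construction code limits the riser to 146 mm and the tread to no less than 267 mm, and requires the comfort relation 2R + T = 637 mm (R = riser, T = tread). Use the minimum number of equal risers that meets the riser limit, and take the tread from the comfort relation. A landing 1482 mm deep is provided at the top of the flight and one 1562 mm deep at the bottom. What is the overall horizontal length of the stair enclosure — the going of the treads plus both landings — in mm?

2717 / 146 = 18.61, so 19 risers are needed.
Riser R = 2717 / 19 = 143 mm, within the 146 mm limit.
T = 637 − 2·143 = 351 mm, which satisfies the 267 mm minimum.
Going = (19 − 1) × 351 = 6318 mm.
Add landings: 6318 + 1482 + 1562 = 9362 mm.

9362 mm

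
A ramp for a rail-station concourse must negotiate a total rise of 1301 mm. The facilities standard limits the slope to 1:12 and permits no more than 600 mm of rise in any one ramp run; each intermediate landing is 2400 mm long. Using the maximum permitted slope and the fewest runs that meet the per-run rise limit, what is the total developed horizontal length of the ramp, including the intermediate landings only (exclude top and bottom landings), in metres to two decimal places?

20.41 m

1301 / 600 = 2.17, so 3 ramp runs are needed. That means 2 intermediate landings.
Ramp run (horizontal) at 1:12: 1301 × 12 = 15612 mm.
2 intermediate landings contribute 2 × 2400 = 4800 mm.
Total developed length = 15612 + 4800 = 20412 mm.
= 20.41 m.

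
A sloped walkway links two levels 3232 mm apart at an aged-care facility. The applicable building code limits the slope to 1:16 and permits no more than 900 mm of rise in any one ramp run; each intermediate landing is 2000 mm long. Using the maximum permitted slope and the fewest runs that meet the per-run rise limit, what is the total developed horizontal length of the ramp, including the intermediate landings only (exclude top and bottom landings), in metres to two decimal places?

57.71 m

At most 900 each: 3232/900 = 3.59, giving 4 ramp runs. That means 3 intermediate landings.
Horizontal run for 3232 mm of rise at 1:16 is 3232 × 16 = 51712 mm.
3 intermediate landings contribute 3 × 2000 = 6000 mm.
Total developed length = 51712 + 6000 = 57712 mm.
= 57.71 m.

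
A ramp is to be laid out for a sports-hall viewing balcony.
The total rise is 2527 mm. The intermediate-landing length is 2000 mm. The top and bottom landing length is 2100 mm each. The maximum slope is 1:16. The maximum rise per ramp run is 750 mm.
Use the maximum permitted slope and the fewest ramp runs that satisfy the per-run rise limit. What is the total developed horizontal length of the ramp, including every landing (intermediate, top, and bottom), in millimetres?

50632 mm

⌈2527/750⌉ = 4 ramp runs. That means 3 intermediate landings.
Horizontal run for 2527 mm of rise at 1:16 is 2527 × 16 = 40432 mm.
3 intermediate landings contribute 3 × 2000 = 6000 mm.
Top and bottom landings: 2 × 2100 = 4200 mm.
Total = 40432 + 6000 + 4200 = 50632 mm.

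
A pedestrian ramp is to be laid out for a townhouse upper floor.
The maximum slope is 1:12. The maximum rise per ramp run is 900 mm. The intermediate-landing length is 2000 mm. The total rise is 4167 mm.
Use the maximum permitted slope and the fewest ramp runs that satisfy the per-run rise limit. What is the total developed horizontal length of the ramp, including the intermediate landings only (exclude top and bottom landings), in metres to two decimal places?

4167 / 900 = 4.63, so 5 ramp runs are needed. That means 4 intermediate landings.
Horizontal run for 4167 mm of rise at 1:12 is 4167 × 12 = 50004 mm.
4 intermediate landings contribute 4 × 2000 = 8000 mm.
Total developed length = 50004 + 8000 = 58004 mm.
= 58.00 m.

58.00 m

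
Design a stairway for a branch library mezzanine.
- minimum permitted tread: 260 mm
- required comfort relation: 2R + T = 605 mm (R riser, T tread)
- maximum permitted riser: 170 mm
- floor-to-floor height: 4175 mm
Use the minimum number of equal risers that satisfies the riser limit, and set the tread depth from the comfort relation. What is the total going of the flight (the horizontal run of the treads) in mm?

6504 mm

⌈4175/170⌉ = 25 risers.
R = 4175 ÷ 25 = 167 mm.
T = 605 − 2·167 = 271 mm, which satisfies the 260 mm minimum.
25 risers give 24 treads; going = 24 × 271 = 6504 mm.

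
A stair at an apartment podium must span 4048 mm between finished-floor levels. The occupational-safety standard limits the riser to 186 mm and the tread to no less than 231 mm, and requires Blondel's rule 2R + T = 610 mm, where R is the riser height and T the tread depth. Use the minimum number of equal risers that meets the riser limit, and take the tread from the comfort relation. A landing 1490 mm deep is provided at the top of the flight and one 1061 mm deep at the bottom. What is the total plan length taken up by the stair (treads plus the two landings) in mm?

7633 mm

4048 / 186 = 21.763 → round up to 22 risers.
Riser R = 4048 / 22 = 184 mm, within the 186 mm limit.
Tread T = 610 − 2 × 184 = 242 mm (≥ 231 mm).
Going = (22 − 1) × 242 = 5082 mm.
Enclosure = 5082 + 1490 + 1061 = 7633 mm.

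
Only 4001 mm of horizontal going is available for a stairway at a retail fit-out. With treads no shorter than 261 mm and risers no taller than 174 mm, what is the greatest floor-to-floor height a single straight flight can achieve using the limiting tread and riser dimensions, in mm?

Treads that fit: ⌊4001 / 261⌋ = 15.
Risers = treads + 1 = 16.
Maximum height = 16 × 174 = 2784 mm.

2784 mm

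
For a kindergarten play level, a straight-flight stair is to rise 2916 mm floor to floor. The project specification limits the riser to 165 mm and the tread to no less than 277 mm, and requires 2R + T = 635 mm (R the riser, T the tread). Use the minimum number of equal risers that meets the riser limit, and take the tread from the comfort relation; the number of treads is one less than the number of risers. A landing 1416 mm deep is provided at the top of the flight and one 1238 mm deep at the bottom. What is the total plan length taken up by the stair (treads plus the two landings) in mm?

2916 / 165 = 17.673 → round up to 18 risers.
Each riser is 2916/18 = 162 mm (≤ 165 mm).
T = 635 − 2·162 = 311 mm, which satisfies the 277 mm minimum.
Going = (18 − 1) × 311 = 5287 mm.
Add landings: 5287 + 1416 + 1238 = 7941 mm.

7941 mm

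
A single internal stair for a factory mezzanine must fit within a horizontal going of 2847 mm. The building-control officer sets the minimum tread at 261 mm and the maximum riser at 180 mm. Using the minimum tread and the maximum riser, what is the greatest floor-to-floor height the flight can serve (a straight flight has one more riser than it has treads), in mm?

1980 mm

Treads that fit: ⌊2847 / 261⌋ = 10.
Risers = treads + 1 = 11.
Maximum height = 11 × 180 = 1980 mm.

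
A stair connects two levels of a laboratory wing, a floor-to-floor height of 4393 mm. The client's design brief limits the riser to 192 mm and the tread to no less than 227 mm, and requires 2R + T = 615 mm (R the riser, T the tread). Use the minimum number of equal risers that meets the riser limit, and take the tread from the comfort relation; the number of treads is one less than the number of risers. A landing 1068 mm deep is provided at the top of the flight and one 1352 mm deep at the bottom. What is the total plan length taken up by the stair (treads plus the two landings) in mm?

7546 mm

4393 / 192 = 22.880 → round up to 23 risers.
Each riser is 4393/23 = 191 mm (≤ 192 mm).
Tread T = 615 − 2 × 191 = 233 mm (≥ 227 mm).
Treads = 23 − 1 = 22; going = 22 × 233 = 5126 mm.
Enclosure = 5126 + 1068 + 1352 = 7546 mm.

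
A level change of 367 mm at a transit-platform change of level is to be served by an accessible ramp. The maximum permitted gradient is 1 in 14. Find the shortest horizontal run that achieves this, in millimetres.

At 1:14 the run is 14 × 367 = 5138 mm.

5138 mm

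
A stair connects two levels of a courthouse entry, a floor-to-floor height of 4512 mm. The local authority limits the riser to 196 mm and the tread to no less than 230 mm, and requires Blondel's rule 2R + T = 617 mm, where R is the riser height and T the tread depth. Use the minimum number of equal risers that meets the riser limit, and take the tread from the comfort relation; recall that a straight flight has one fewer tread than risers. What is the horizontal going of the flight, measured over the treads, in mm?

5543 mm

At most 196 each: 4512/196 = 23.02, giving 24 risers.
R = 4512 ÷ 24 = 188 mm.
T = 617 − 2·188 = 241 mm, which satisfies the 230 mm minimum.
Going = (24 − 1) × 241 = 5543 mm.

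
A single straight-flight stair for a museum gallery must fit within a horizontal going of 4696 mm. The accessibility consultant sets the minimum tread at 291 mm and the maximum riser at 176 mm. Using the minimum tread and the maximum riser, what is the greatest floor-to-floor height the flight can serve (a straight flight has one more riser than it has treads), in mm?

4696 / 291 = 16.14, so 16 treads fit.
Risers = treads + 1 = 17.
Maximum height = 17 × 176 = 2992 mm.

2992 mm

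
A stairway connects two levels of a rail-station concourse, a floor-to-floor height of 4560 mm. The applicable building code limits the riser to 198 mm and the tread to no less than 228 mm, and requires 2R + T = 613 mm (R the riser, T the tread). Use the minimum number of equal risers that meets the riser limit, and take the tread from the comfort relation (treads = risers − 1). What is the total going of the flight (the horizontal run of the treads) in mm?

At most 198 each: 4560/198 = 23.03, giving 24 risers.
Riser R = 4560 / 24 = 190 mm, within the 198 mm limit.
From 2R + T = 613: T = 613 − 380 = 233 mm.
Going = (24 − 1) × 233 = 5359 mm.

5359 mm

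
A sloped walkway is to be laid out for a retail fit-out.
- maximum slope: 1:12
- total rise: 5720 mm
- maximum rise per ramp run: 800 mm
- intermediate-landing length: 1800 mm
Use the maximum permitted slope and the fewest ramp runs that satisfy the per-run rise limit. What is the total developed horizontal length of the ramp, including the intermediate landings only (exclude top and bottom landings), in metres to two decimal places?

⌈5720/800⌉ = 8 ramp runs. That means 7 intermediate landings.
Ramp run (horizontal) at 1:12: 5720 × 12 = 68640 mm.
Intermediate landings: 7 × 1800 = 12600 mm.
Developed length = 68640 + 12600 = 81240 mm.
= 81.24 m.

81.24 m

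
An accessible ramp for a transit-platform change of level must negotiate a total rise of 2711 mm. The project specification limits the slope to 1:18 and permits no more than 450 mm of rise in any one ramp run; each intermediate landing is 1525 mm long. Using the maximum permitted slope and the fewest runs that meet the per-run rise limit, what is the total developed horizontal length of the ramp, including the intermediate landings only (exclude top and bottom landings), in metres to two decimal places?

57.95 m

2711 / 450 = 6.02, so 7 ramp runs are needed. That means 6 intermediate landings.
Horizontal run for 2711 mm of rise at 1:18 is 2711 × 18 = 48798 mm.
6 intermediate landings contribute 6 × 1525 = 9150 mm.
Developed length = 48798 + 9150 = 57948 mm.
= 57.95 m.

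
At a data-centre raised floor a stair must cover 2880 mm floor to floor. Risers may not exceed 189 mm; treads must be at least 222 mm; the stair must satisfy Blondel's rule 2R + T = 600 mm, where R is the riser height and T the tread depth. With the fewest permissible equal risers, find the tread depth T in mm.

240 mm

2880 / 189 = 15.24, so 16 risers are needed.
Riser R = 2880 / 16 = 180 mm, within the 189 mm limit.
Tread T = 600 − 2 × 180 = 240 mm (≥ 222 mm).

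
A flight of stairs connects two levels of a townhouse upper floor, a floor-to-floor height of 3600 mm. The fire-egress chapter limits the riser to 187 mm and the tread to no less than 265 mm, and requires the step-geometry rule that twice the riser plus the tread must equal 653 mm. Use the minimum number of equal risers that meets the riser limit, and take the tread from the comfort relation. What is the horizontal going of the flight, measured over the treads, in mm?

3600 / 187 = 19.251 → round up to 20 risers.
Each riser is 3600/20 = 180 mm (≤ 187 mm).
T = 653 − 2·180 = 293 mm, which satisfies the 265 mm minimum.
Going = (20 − 1) × 293 = 5567 mm.

5567 mm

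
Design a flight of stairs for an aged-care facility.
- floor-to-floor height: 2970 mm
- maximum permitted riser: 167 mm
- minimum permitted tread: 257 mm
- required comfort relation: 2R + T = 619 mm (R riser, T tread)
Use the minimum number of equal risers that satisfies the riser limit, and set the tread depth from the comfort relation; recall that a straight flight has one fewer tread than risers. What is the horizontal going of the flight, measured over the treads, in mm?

2970 / 167 = 17.78, so 18 risers are needed.
R = 2970 ÷ 18 = 165 mm.
T = 619 − 2·165 = 289 mm, which satisfies the 257 mm minimum.
Treads = 18 − 1 = 17; going = 17 × 289 = 4913 mm.

4913 mm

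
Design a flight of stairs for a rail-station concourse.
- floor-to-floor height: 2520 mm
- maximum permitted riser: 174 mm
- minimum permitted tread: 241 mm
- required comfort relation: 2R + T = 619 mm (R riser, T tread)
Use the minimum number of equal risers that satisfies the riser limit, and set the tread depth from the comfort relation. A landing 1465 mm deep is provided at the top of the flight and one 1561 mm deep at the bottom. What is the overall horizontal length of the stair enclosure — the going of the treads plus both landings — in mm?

6988 mm

⌈2520/174⌉ = 15 risers.
Riser R = 2520 / 15 = 168 mm, within the 174 mm limit.
Tread T = 619 − 2 × 168 = 283 mm (≥ 241 mm).
Treads = 15 − 1 = 14; going = 14 × 283 = 3962 mm.
Add landings: 3962 + 1465 + 1561 = 6988 mm.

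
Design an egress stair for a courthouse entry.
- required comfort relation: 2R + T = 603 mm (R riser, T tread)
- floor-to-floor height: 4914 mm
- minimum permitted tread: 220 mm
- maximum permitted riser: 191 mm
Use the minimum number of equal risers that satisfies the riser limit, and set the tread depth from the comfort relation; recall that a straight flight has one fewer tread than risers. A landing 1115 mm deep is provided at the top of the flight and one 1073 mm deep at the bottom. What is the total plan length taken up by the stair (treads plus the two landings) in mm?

7813 mm

4914 / 191 = 25.73, so 26 risers are needed.
R = 4914 ÷ 26 = 189 mm.
Tread T = 603 − 2 × 189 = 225 mm (≥ 220 mm).
Treads = 26 − 1 = 25; going = 25 × 225 = 5625 mm.
Enclosure = 5625 + 1115 + 1073 = 7813 mm.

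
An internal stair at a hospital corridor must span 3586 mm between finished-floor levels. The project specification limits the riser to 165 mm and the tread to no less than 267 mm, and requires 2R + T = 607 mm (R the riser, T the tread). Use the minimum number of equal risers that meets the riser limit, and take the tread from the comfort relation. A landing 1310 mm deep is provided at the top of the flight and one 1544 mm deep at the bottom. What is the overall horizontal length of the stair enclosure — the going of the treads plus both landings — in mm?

3586 / 165 = 21.73, so 22 risers are needed.
Each riser is 3586/22 = 163 mm (≤ 165 mm).
Tread T = 607 − 2 × 163 = 281 mm (≥ 267 mm).
22 risers give 21 treads; going = 21 × 281 = 5901 mm.
Enclosure = 5901 + 1310 + 1544 = 8755 mm.

8755 mm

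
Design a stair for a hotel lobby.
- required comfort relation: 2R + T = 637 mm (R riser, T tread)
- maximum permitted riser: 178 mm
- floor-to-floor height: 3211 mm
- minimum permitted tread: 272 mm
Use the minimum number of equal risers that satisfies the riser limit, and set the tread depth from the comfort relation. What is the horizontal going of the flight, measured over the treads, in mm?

5382 mm

3211 / 178 = 18.04, so 19 risers are needed.
Riser R = 3211 / 19 = 169 mm, within the 178 mm limit.
Tread T = 637 − 2 × 169 = 299 mm (≥ 272 mm).
Treads = 19 − 1 = 18; going = 18 × 299 = 5382 mm.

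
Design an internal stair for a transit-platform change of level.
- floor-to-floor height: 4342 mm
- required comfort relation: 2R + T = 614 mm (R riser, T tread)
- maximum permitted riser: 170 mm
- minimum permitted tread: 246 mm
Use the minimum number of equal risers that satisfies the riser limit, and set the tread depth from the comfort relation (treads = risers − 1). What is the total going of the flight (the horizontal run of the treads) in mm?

4342 / 170 = 25.541 → round up to 26 risers.
Riser R = 4342 / 26 = 167 mm, within the 170 mm limit.
From 2R + T = 614: T = 614 − 334 = 280 mm.
Going = (26 − 1) × 280 = 7000 mm.

7000 mm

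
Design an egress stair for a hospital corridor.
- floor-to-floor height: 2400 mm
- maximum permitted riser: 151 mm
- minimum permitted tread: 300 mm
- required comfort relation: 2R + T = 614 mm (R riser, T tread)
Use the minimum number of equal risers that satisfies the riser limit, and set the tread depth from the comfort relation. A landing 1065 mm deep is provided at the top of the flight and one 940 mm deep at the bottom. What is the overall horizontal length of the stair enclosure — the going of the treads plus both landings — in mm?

At most 151 each: 2400/151 = 15.89, giving 16 risers.
R = 2400 ÷ 16 = 150 mm.
T = 614 − 2·150 = 314 mm, which satisfies the 300 mm minimum.
Treads = 16 − 1 = 15; going = 15 × 314 = 4710 mm.
Enclosure = 4710 + 1065 + 940 = 6715 mm.

6715 mm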